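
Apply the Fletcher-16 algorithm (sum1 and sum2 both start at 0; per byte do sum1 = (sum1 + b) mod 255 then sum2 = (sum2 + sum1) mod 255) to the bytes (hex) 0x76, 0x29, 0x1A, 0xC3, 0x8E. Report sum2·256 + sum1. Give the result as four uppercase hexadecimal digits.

Running sums (mod 255):
  after byte 0 (0x76): sum1=118, sum2=118
  after byte 1 (0x29): sum1=159, sum2=22
  after byte 2 (0x1A): sum1=185, sum2=207
  after byte 3 (0xC3): sum1=125, sum2=77
  after byte 4 (0x8E): sum1=12, sum2=89
Checksum = sum2·256 + sum1 = 89·256 + 12 = 22796 = 0x590C.

590C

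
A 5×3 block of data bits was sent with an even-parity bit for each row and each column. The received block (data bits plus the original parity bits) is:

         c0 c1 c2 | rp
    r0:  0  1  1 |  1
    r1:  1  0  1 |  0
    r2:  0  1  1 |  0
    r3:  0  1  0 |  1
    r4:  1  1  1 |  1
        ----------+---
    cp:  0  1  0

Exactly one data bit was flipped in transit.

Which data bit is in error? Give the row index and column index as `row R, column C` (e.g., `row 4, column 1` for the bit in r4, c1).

row 0, column 1

Recompute each row's even parity and compare to rp:
  r0: data parity 0, sent rp 1 → mismatch
  r1: data parity 0, sent rp 0 → ok
  r2: data parity 0, sent rp 0 → ok
  r3: data parity 1, sent rp 1 → ok
  r4: data parity 1, sent rp 1 → ok
Recompute each column's even parity and compare to cp:
  c0: data parity 0, sent cp 0 → ok
  c1: data parity 0, sent cp 1 → mismatch
  c2: data parity 0, sent cp 0 → ok
Exactly one row (r0) and one column (c1) fail → the flipped bit is at their intersection.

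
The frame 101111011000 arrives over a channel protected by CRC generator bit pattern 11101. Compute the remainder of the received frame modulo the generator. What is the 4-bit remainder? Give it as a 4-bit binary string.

0001

Modulo-2 division of 101111011000 by 11101:
  pos 0: 10111 XOR 11101 = 01010
  pos 1: 10101 XOR 11101 = 01000
  pos 2: 10000 XOR 11101 = 01101
  pos 3: 11011 XOR 11101 = 00110
  pos 5: 11010 XOR 11101 = 00111
  pos 7: 11100 XOR 11101 = 00001
Remainder = 0001 (nonzero — an error is detected).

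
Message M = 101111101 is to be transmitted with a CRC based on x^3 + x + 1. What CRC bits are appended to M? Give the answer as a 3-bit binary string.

000

Append 3 zeros: 101111101000. Divide by 1011 (XOR where the leading bit is 1):
  pos 0: 1011 XOR 1011 = 0000
  pos 4: 1110 XOR 1011 = 0101
  pos 5: 1011 XOR 1011 = 0000
Remainder (last 3 bits) = 000. This is the CRC / FCS.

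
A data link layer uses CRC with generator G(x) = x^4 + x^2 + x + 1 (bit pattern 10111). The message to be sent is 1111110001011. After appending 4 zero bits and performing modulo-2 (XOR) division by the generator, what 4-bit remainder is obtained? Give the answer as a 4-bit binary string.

1101

Append 4 zeros: 11111100010110000. Divide by 10111 (XOR where the leading bit is 1):
  pos 0: 11111 XOR 10111 = 01000
  pos 1: 10001 XOR 10111 = 00110
  pos 3: 11000 XOR 10111 = 01111
  pos 4: 11110 XOR 10111 = 01001
  pos 5: 10011 XOR 10111 = 00100
  pos 7: 10001 XOR 10111 = 00110
  pos 9: 11010 XOR 10111 = 01101
  pos 10: 11010 XOR 10111 = 01101
  pos 11: 11010 XOR 10111 = 01101
  pos 12: 11010 XOR 10111 = 01101
Remainder (last 4 bits) = 1101. This is the CRC / FCS.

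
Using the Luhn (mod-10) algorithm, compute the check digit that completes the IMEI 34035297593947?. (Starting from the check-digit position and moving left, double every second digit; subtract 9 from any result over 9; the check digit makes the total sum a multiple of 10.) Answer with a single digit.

5

Partial digits right→left: 7 4 9 3 9 5 7 9 2 5 3 0 4 3
Double every second digit counting from the check-digit position (so the 1st, 3rd, 5th, ... of the partial from the right).
  doubled (with −9 where >9): 5 9 9 5 4 6 8 → sum 46
  kept as-is: 4 3 5 9 5 0 3 → sum 29
Total = 46 + 29 = 75.
Check digit = (10 − (75 mod 10)) mod 10 = 5.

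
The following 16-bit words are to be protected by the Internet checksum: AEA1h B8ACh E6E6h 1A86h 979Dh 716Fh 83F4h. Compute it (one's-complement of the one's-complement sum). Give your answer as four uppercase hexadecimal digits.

One's-complement addition (fold any carry out of bit 15 back into bit 0):
  0xAEA1 + 0xB8AC = 0x1674D → wrap carry → 0x674E
  0x674E + 0xE6E6 = 0x14E34 → wrap carry → 0x4E35
  0x4E35 + 0x1A86 = 0x068BB
  0x68BB + 0x979D = 0x10058 → wrap carry → 0x0059
  0x0059 + 0x716F = 0x071C8
  0x71C8 + 0x83F4 = 0x0F5BC
One's-complement sum = 0xF5BC.
Checksum = ~0xF5BC & 0xFFFF = 0x0A43.

0A43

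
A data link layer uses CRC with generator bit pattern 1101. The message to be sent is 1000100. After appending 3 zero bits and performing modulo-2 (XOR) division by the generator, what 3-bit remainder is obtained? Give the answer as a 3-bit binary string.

111

Append 3 zeros: 1000100000. Divide by 1101 (XOR where the leading bit is 1):
  pos 0: 1000 XOR 1101 = 0101
  pos 1: 1011 XOR 1101 = 0110
  pos 2: 1100 XOR 1101 = 0001
  pos 5: 1000 XOR 1101 = 0101
  pos 6: 1010 XOR 1101 = 0111
Remainder (last 3 bits) = 111. This is the CRC / FCS.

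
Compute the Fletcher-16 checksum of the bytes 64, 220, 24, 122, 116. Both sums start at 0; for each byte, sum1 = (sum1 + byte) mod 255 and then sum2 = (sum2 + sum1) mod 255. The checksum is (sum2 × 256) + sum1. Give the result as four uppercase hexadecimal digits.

6624

Running sums (mod 255):
  after byte 0 (64): sum1=64, sum2=64
  after byte 1 (220): sum1=29, sum2=93
  after byte 2 (24): sum1=53, sum2=146
  after byte 3 (122): sum1=175, sum2=66
  after byte 4 (116): sum1=36, sum2=102
Checksum = sum2·256 + sum1 = 102·256 + 36 = 26148 = 0x6624.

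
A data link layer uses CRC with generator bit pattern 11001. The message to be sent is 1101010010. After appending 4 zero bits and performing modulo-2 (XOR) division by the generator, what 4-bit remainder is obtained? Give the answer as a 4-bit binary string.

Append 4 zeros: 11010100100000. Divide by 11001 (XOR where the leading bit is 1):
  pos 0: 11010 XOR 11001 = 00011
  pos 3: 11100 XOR 11001 = 00101
  pos 5: 10110 XOR 11001 = 01111
  pos 6: 11110 XOR 11001 = 00111
  pos 8: 11100 XOR 11001 = 00101
Remainder (last 4 bits) = 1010. This is the CRC / FCS.

1010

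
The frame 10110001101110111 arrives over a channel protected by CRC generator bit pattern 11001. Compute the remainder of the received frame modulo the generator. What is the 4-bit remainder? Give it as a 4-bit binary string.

1001

Modulo-2 division of 10110001101110111 by 11001:
  pos 0: 10110 XOR 11001 = 01111
  pos 1: 11110 XOR 11001 = 00111
  pos 3: 11101 XOR 11001 = 00100
  pos 5: 10010 XOR 11001 = 01011
  pos 6: 10111 XOR 11001 = 01110
  pos 7: 11101 XOR 11001 = 00100
  pos 9: 10010 XOR 11001 = 01011
  pos 10: 10111 XOR 11001 = 01110
  pos 11: 11101 XOR 11001 = 00100
Remainder = 1001 (nonzero — an error is detected).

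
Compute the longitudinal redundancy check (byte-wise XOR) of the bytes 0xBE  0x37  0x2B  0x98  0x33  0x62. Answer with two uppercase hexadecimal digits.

XOR the bytes together:
  start with 0xBE
  0xBE ⊕ 0x37 = 0x89
  0x89 ⊕ 0x2B = 0xA2
  0xA2 ⊕ 0x98 = 0x3A
  0x3A ⊕ 0x33 = 0x09
  0x09 ⊕ 0x62 = 0x6B

6B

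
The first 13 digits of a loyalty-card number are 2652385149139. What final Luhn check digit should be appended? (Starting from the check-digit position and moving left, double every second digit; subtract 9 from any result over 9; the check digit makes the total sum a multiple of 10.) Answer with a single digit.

0

Partial digits right→left: 9 3 1 9 4 1 5 8 3 2 5 6 2
Double every second digit counting from the check-digit position (so the 1st, 3rd, 5th, ... of the partial from the right).
  doubled (with −9 where >9): 9 2 8 1 6 1 4 → sum 31
  kept as-is: 3 9 1 8 2 6 → sum 29
Total = 31 + 29 = 60.
Check digit = (10 − (60 mod 10)) mod 10 = 0.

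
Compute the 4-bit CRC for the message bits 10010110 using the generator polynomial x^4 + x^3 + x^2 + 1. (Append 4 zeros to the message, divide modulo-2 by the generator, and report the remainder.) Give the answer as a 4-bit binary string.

Append 4 zeros: 100101100000. Divide by 11101 (XOR where the leading bit is 1):
  pos 0: 10010 XOR 11101 = 01111
  pos 1: 11111 XOR 11101 = 00010
  pos 4: 10100 XOR 11101 = 01001
  pos 5: 10010 XOR 11101 = 01111
  pos 6: 11110 XOR 11101 = 00011
Remainder (last 4 bits) = 0110. This is the CRC / FCS.

0110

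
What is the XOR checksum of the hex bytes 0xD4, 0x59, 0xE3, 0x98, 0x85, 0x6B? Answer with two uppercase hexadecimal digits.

XOR the bytes together:
  start with 0xD4
  0xD4 ⊕ 0x59 = 0x8D
  0x8D ⊕ 0xE3 = 0x6E
  0x6E ⊕ 0x98 = 0xF6
  0xF6 ⊕ 0x85 = 0x73
  0x73 ⊕ 0x6B = 0x18

18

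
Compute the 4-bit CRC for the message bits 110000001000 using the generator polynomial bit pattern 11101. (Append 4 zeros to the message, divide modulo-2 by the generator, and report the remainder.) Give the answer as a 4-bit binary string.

Append 4 zeros: 1100000010000000. Divide by 11101 (XOR where the leading bit is 1):
  pos 0: 11000 XOR 11101 = 00101
  pos 2: 10100 XOR 11101 = 01001
  pos 3: 10010 XOR 11101 = 01111
  pos 4: 11111 XOR 11101 = 00010
  pos 7: 10000 XOR 11101 = 01101
  pos 8: 11010 XOR 11101 = 00111
  pos 10: 11100 XOR 11101 = 00001
Remainder (last 4 bits) = 0010. This is the CRC / FCS.

0010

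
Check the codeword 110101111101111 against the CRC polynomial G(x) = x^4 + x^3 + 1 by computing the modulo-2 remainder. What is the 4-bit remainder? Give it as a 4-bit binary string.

0000

Modulo-2 division of 110101111101111 by 11001:
  pos 0: 11010 XOR 11001 = 00011
  pos 3: 11111 XOR 11001 = 00110
  pos 5: 11011 XOR 11001 = 00010
  pos 8: 10011 XOR 11001 = 01010
  pos 9: 10101 XOR 11001 = 01100
  pos 10: 11001 XOR 11001 = 00000
Remainder = 0000 (zero — the frame passes the CRC check).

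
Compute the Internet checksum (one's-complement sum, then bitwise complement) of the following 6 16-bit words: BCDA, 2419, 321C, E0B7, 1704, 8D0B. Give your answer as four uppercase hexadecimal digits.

One's-complement addition (fold any carry out of bit 15 back into bit 0):
  0xBCDA + 0x2419 = 0x0E0F3
  0xE0F3 + 0x321C = 0x1130F → wrap carry → 0x1310
  0x1310 + 0xE0B7 = 0x0F3C7
  0xF3C7 + 0x1704 = 0x10ACB → wrap carry → 0x0ACC
  0x0ACC + 0x8D0B = 0x097D7
One's-complement sum = 0x97D7.
Checksum = ~0x97D7 & 0xFFFF = 0x6828.

6828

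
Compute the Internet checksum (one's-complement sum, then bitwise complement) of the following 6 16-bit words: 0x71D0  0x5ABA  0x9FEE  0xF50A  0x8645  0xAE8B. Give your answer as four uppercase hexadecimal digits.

One's-complement addition (fold any carry out of bit 15 back into bit 0):
  0x71D0 + 0x5ABA = 0x0CC8A
  0xCC8A + 0x9FEE = 0x16C78 → wrap carry → 0x6C79
  0x6C79 + 0xF50A = 0x16183 → wrap carry → 0x6184
  0x6184 + 0x8645 = 0x0E7C9
  0xE7C9 + 0xAE8B = 0x19654 → wrap carry → 0x9655
One's-complement sum = 0x9655.
Checksum = ~0x9655 & 0xFFFF = 0x69AA.

69AA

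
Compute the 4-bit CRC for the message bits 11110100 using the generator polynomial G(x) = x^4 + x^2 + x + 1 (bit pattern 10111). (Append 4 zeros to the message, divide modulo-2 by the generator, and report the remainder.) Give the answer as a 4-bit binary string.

Append 4 zeros: 111101000000. Divide by 10111 (XOR where the leading bit is 1):
  pos 0: 11110 XOR 10111 = 01001
  pos 1: 10011 XOR 10111 = 00100
  pos 3: 10000 XOR 10111 = 00111
  pos 5: 11100 XOR 10111 = 01011
  pos 6: 10110 XOR 10111 = 00001
Remainder (last 4 bits) = 0010. This is the CRC / FCS.

0010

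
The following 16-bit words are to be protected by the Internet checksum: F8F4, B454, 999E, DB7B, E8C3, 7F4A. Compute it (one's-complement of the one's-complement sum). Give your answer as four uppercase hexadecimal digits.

758D

One's-complement addition (fold any carry out of bit 15 back into bit 0):
  0xF8F4 + 0xB454 = 0x1AD48 → wrap carry → 0xAD49
  0xAD49 + 0x999E = 0x146E7 → wrap carry → 0x46E8
  0x46E8 + 0xDB7B = 0x12263 → wrap carry → 0x2264
  0x2264 + 0xE8C3 = 0x10B27 → wrap carry → 0x0B28
  0x0B28 + 0x7F4A = 0x08A72
One's-complement sum = 0x8A72.
Checksum = ~0x8A72 & 0xFFFF = 0x758D.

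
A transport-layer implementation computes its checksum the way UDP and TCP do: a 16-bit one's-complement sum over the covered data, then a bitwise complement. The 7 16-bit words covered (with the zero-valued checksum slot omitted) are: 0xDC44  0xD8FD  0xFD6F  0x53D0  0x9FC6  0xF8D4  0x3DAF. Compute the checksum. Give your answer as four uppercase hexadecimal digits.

One's-complement addition (fold any carry out of bit 15 back into bit 0):
  0xDC44 + 0xD8FD = 0x1B541 → wrap carry → 0xB542
  0xB542 + 0xFD6F = 0x1B2B1 → wrap carry → 0xB2B2
  0xB2B2 + 0x53D0 = 0x10682 → wrap carry → 0x0683
  0x0683 + 0x9FC6 = 0x0A649
  0xA649 + 0xF8D4 = 0x19F1D → wrap carry → 0x9F1E
  0x9F1E + 0x3DAF = 0x0DCCD
One's-complement sum = 0xDCCD.
Checksum = ~0xDCCD & 0xFFFF = 0x2332.

2332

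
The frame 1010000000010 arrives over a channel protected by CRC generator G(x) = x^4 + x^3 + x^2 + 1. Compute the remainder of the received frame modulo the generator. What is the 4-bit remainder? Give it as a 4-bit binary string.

Modulo-2 division of 1010000000010 by 11101:
  pos 0: 10100 XOR 11101 = 01001
  pos 1: 10010 XOR 11101 = 01111
  pos 2: 11110 XOR 11101 = 00011
  pos 5: 11000 XOR 11101 = 00101
  pos 7: 10101 XOR 11101 = 01000
  pos 8: 10000 XOR 11101 = 01101
Remainder = 1101 (nonzero — an error is detected).

1101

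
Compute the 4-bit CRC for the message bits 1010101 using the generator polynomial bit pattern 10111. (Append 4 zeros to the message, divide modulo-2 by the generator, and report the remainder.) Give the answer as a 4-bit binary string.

0110

Append 4 zeros: 10101010000. Divide by 10111 (XOR where the leading bit is 1):
  pos 0: 10101 XOR 10111 = 00010
  pos 3: 10010 XOR 10111 = 00101
  pos 5: 10100 XOR 10111 = 00011
Remainder (last 4 bits) = 0110. This is the CRC / FCS.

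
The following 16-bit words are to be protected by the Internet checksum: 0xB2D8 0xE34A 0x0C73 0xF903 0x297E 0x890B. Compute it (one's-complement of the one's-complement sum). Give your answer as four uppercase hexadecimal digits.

One's-complement addition (fold any carry out of bit 15 back into bit 0):
  0xB2D8 + 0xE34A = 0x19622 → wrap carry → 0x9623
  0x9623 + 0x0C73 = 0x0A296
  0xA296 + 0xF903 = 0x19B99 → wrap carry → 0x9B9A
  0x9B9A + 0x297E = 0x0C518
  0xC518 + 0x890B = 0x14E23 → wrap carry → 0x4E24
One's-complement sum = 0x4E24.
Checksum = ~0x4E24 & 0xFFFF = 0xB1DB.

B1DB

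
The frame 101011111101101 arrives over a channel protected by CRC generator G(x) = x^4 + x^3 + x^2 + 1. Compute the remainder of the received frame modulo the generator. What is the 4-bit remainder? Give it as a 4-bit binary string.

1101

Modulo-2 division of 101011111101101 by 11101:
  pos 0: 10101 XOR 11101 = 01000
  pos 1: 10001 XOR 11101 = 01100
  pos 2: 11001 XOR 11101 = 00100
  pos 4: 10011 XOR 11101 = 01110
  pos 5: 11101 XOR 11101 = 00000
Remainder = 1101 (nonzero — an error is detected).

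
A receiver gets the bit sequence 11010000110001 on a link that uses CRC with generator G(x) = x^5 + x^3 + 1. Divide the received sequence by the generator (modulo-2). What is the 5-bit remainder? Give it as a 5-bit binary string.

00000

Modulo-2 division of 11010000110001 by 101001:
  pos 0: 110100 XOR 101001 = 011101
  pos 1: 111010 XOR 101001 = 010011
  pos 2: 100110 XOR 101001 = 001111
  pos 4: 111111 XOR 101001 = 010110
  pos 5: 101100 XOR 101001 = 000101
  pos 8: 101001 XOR 101001 = 000000
Remainder = 00000 (zero — the frame passes the CRC check).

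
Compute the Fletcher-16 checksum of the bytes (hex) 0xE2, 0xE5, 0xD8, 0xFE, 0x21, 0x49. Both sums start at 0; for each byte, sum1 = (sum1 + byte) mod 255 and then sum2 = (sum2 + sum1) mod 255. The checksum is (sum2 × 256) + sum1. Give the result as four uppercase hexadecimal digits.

Running sums (mod 255):
  after byte 0 (0xE2): sum1=226, sum2=226
  after byte 1 (0xE5): sum1=200, sum2=171
  after byte 2 (0xD8): sum1=161, sum2=77
  after byte 3 (0xFE): sum1=160, sum2=237
  after byte 4 (0x21): sum1=193, sum2=175
  after byte 5 (0x49): sum1=11, sum2=186
Checksum = sum2·256 + sum1 = 186·256 + 11 = 47627 = 0xBA0B.

BA0B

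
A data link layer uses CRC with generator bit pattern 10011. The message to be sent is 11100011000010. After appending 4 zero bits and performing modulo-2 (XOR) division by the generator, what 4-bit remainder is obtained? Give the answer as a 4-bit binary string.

Append 4 zeros: 111000110000100000. Divide by 10011 (XOR where the leading bit is 1):
  pos 0: 11100 XOR 10011 = 01111
  pos 1: 11110 XOR 10011 = 01101
  pos 2: 11011 XOR 10011 = 01000
  pos 3: 10001 XOR 10011 = 00010
  pos 6: 10000 XOR 10011 = 00011
  pos 9: 11010 XOR 10011 = 01001
  pos 10: 10010 XOR 10011 = 00001
Remainder (last 4 bits) = 1000. This is the CRC / FCS.

1000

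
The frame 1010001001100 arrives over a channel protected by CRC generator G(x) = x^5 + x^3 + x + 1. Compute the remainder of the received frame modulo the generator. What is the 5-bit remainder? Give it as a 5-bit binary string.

Modulo-2 division of 1010001001100 by 101011:
  pos 0: 101000 XOR 101011 = 000011
  pos 4: 111001 XOR 101011 = 010010
  pos 5: 100101 XOR 101011 = 001110
  pos 7: 111000 XOR 101011 = 010011
Remainder = 10011 (nonzero — an error is detected).

10011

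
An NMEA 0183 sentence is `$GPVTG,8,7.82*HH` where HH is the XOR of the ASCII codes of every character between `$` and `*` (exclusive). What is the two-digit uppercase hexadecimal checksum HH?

79

XOR the ASCII codes of the payload characters:
  'G' = 0x47 → acc = 0x47
  'P' = 0x50 → acc = 0x17
  'V' = 0x56 → acc = 0x41
  'T' = 0x54 → acc = 0x15
  'G' = 0x47 → acc = 0x52
  ',' = 0x2C → acc = 0x7E
  '8' = 0x38 → acc = 0x46
  ',' = 0x2C → acc = 0x6A
  '7' = 0x37 → acc = 0x5D
  '.' = 0x2E → acc = 0x73
  '8' = 0x38 → acc = 0x4B
  '2' = 0x32 → acc = 0x79
Checksum = 0x79.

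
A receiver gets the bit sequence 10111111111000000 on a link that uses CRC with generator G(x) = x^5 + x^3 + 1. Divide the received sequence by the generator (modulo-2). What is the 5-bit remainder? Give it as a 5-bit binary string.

Modulo-2 division of 10111111111000000 by 101001:
  pos 0: 101111 XOR 101001 = 000110
  pos 3: 110111 XOR 101001 = 011110
  pos 4: 111101 XOR 101001 = 010100
  pos 5: 101001 XOR 101001 = 000000
Remainder = 00000 (zero — the frame passes the CRC check).

00000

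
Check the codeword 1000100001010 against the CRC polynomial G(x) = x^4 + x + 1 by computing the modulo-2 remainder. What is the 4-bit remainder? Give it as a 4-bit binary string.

Modulo-2 division of 1000100001010 by 10011:
  pos 0: 10001 XOR 10011 = 00010
  pos 3: 10000 XOR 10011 = 00011
  pos 6: 11010 XOR 10011 = 01001
  pos 7: 10011 XOR 10011 = 00000
Remainder = 0000 (zero — the frame passes the CRC check).

0000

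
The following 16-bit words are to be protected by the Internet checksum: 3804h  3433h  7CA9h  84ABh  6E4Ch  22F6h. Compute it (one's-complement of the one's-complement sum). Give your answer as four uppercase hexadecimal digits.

One's-complement addition (fold any carry out of bit 15 back into bit 0):
  0x3804 + 0x3433 = 0x06C37
  0x6C37 + 0x7CA9 = 0x0E8E0
  0xE8E0 + 0x84AB = 0x16D8B → wrap carry → 0x6D8C
  0x6D8C + 0x6E4C = 0x0DBD8
  0xDBD8 + 0x22F6 = 0x0FECE
One's-complement sum = 0xFECE.
Checksum = ~0xFECE & 0xFFFF = 0x0131.

0131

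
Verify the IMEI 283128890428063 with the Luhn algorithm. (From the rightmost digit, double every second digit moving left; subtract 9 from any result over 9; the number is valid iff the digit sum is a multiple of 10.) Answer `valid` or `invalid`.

From the right, keep odd positions and double even positions (subtract 9 from any doubled value over 9):
  doubled (positions 2,4,...): 3 7 8 9 7 2 7 → sum 43
  kept (positions 1,3,...): 3 0 2 0 8 2 3 2 → sum 20
Total = 63.
63 mod 10 = 3, so the number is invalid.

invalid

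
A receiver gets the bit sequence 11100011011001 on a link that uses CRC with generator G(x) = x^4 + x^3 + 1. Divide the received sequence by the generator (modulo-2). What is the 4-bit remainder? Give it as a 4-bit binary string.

Modulo-2 division of 11100011011001 by 11001:
  pos 0: 11100 XOR 11001 = 00101
  pos 2: 10101 XOR 11001 = 01100
  pos 3: 11001 XOR 11001 = 00000
  pos 9: 11001 XOR 11001 = 00000
Remainder = 0000 (zero — the frame passes the CRC check).

0000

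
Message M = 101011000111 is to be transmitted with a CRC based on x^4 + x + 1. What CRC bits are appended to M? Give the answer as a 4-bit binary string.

1100

Append 4 zeros: 1010110001110000. Divide by 10011 (XOR where the leading bit is 1):
  pos 0: 10101 XOR 10011 = 00110
  pos 2: 11010 XOR 10011 = 01001
  pos 3: 10010 XOR 10011 = 00001
  pos 7: 10111 XOR 10011 = 00100
  pos 9: 10000 XOR 10011 = 00011
Remainder (last 4 bits) = 1100. This is the CRC / FCS.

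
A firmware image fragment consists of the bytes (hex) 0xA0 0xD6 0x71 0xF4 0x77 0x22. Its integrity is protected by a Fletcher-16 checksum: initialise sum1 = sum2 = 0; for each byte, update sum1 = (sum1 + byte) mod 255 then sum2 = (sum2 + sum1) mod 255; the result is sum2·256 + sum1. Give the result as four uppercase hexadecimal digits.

AB77

Running sums (mod 255):
  after byte 0 (0xA0): sum1=160, sum2=160
  after byte 1 (0xD6): sum1=119, sum2=24
  after byte 2 (0x71): sum1=232, sum2=1
  after byte 3 (0xF4): sum1=221, sum2=222
  after byte 4 (0x77): sum1=85, sum2=52
  after byte 5 (0x22): sum1=119, sum2=171
Checksum = sum2·256 + sum1 = 171·256 + 119 = 43895 = 0xAB77.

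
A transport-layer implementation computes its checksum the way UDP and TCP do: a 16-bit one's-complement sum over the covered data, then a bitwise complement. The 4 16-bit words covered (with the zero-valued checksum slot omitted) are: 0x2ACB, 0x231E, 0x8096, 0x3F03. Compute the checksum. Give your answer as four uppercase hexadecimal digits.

F27C

One's-complement addition (fold any carry out of bit 15 back into bit 0):
  0x2ACB + 0x231E = 0x04DE9
  0x4DE9 + 0x8096 = 0x0CE7F
  0xCE7F + 0x3F03 = 0x10D82 → wrap carry → 0x0D83
One's-complement sum = 0x0D83.
Checksum = ~0x0D83 & 0xFFFF = 0xF27C.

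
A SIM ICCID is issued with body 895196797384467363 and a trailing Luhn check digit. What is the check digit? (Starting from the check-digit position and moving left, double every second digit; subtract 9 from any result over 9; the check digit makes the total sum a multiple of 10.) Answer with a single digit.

Partial digits right→left: 3 6 3 7 6 4 4 8 3 7 9 7 6 9 1 5 9 8
Double every second digit counting from the check-digit position (so the 1st, 3rd, 5th, ... of the partial from the right).
  doubled (with −9 where >9): 6 6 3 8 6 9 3 2 9 → sum 52
  kept as-is: 6 7 4 8 7 7 9 5 8 → sum 61
Total = 52 + 61 = 113.
Check digit = (10 − (113 mod 10)) mod 10 = 7.

7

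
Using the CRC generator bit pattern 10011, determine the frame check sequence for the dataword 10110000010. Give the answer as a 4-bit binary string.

Append 4 zeros: 101100000100000. Divide by 10011 (XOR where the leading bit is 1):
  pos 0: 10110 XOR 10011 = 00101
  pos 2: 10100 XOR 10011 = 00111
  pos 4: 11100 XOR 10011 = 01111
  pos 5: 11111 XOR 10011 = 01100
  pos 6: 11000 XOR 10011 = 01011
  pos 7: 10110 XOR 10011 = 00101
  pos 9: 10100 XOR 10011 = 00111
Remainder (last 4 bits) = 1110. This is the CRC / FCS.

1110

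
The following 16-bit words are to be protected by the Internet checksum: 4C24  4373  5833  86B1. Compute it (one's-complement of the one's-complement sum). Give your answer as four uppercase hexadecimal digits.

One's-complement addition (fold any carry out of bit 15 back into bit 0):
  0x4C24 + 0x4373 = 0x08F97
  0x8F97 + 0x5833 = 0x0E7CA
  0xE7CA + 0x86B1 = 0x16E7B → wrap carry → 0x6E7C
One's-complement sum = 0x6E7C.
Checksum = ~0x6E7C & 0xFFFF = 0x9183.

9183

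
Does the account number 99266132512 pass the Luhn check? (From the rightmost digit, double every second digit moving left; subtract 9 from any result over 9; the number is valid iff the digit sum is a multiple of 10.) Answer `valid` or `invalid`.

From the right, keep odd positions and double even positions (subtract 9 from any doubled value over 9):
  doubled (positions 2,4,...): 2 4 2 3 9 → sum 20
  kept (positions 1,3,...): 2 5 3 6 2 9 → sum 27
Total = 47.
47 mod 10 = 7, so the number is invalid.

invalid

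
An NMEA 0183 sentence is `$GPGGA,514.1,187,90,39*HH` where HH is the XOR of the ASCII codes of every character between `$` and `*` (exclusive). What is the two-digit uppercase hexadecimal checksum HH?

XOR the ASCII codes of the payload characters:
  'G' = 0x47 → acc = 0x47
  'P' = 0x50 → acc = 0x17
  'G' = 0x47 → acc = 0x50
  'G' = 0x47 → acc = 0x17
  'A' = 0x41 → acc = 0x56
  ',' = 0x2C → acc = 0x7A
  '5' = 0x35 → acc = 0x4F
  '1' = 0x31 → acc = 0x7E
  '4' = 0x34 → acc = 0x4A
  '.' = 0x2E → acc = 0x64
  '1' = 0x31 → acc = 0x55
  ',' = 0x2C → acc = 0x79
  '1' = 0x31 → acc = 0x48
  '8' = 0x38 → acc = 0x70
  '7' = 0x37 → acc = 0x47
  ',' = 0x2C → acc = 0x6B
  '9' = 0x39 → acc = 0x52
  '0' = 0x30 → acc = 0x62
  ',' = 0x2C → acc = 0x4E
  '3' = 0x33 → acc = 0x7D
  '9' = 0x39 → acc = 0x44
Checksum = 0x44.

44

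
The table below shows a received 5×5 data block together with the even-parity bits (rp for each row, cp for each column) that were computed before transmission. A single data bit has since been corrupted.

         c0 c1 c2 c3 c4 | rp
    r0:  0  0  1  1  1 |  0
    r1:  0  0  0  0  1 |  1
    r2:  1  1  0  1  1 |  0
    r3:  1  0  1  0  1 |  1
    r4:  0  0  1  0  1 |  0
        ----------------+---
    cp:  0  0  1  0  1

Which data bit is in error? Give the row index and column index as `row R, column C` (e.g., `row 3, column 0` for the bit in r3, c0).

row 0, column 1

Recompute each row's even parity and compare to rp:
  r0: data parity 1, sent rp 0 → mismatch
  r1: data parity 1, sent rp 1 → ok
  r2: data parity 0, sent rp 0 → ok
  r3: data parity 1, sent rp 1 → ok
  r4: data parity 0, sent rp 0 → ok
Recompute each column's even parity and compare to cp:
  c0: data parity 0, sent cp 0 → ok
  c1: data parity 1, sent cp 0 → mismatch
  c2: data parity 1, sent cp 1 → ok
  c3: data parity 0, sent cp 0 → ok
  c4: data parity 1, sent cp 1 → ok
Exactly one row (r0) and one column (c1) fail → the flipped bit is at their intersection.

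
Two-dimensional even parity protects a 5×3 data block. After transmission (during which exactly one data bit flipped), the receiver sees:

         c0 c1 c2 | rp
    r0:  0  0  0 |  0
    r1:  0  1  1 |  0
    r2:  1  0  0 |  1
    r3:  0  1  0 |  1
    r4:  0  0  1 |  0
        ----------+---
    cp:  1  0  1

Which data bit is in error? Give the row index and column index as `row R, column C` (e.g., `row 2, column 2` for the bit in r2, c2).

Recompute each row's even parity and compare to rp:
  r0: data parity 0, sent rp 0 → ok
  r1: data parity 0, sent rp 0 → ok
  r2: data parity 1, sent rp 1 → ok
  r3: data parity 1, sent rp 1 → ok
  r4: data parity 1, sent rp 0 → mismatch
Recompute each column's even parity and compare to cp:
  c0: data parity 1, sent cp 1 → ok
  c1: data parity 0, sent cp 0 → ok
  c2: data parity 0, sent cp 1 → mismatch
Exactly one row (r4) and one column (c2) fail → the flipped bit is at their intersection.

row 4, column 2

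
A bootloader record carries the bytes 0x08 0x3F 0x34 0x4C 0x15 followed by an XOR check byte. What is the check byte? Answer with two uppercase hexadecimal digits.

XOR the bytes together:
  start with 0x08
  0x08 ⊕ 0x3F = 0x37
  0x37 ⊕ 0x34 = 0x03
  0x03 ⊕ 0x4C = 0x4F
  0x4F ⊕ 0x15 = 0x5A

5A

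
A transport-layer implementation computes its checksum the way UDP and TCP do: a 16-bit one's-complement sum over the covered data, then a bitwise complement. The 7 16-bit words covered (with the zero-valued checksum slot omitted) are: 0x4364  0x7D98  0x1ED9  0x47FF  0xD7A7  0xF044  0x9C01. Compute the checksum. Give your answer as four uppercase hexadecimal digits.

One's-complement addition (fold any carry out of bit 15 back into bit 0):
  0x4364 + 0x7D98 = 0x0C0FC
  0xC0FC + 0x1ED9 = 0x0DFD5
  0xDFD5 + 0x47FF = 0x127D4 → wrap carry → 0x27D5
  0x27D5 + 0xD7A7 = 0x0FF7C
  0xFF7C + 0xF044 = 0x1EFC0 → wrap carry → 0xEFC1
  0xEFC1 + 0x9C01 = 0x18BC2 → wrap carry → 0x8BC3
One's-complement sum = 0x8BC3.
Checksum = ~0x8BC3 & 0xFFFF = 0x743C.

743C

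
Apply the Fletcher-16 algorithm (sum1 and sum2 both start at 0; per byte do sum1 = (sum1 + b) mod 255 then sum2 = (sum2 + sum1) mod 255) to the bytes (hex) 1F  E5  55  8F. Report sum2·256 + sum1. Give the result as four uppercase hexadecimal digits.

Running sums (mod 255):
  after byte 0 (1F): sum1=31, sum2=31
  after byte 1 (E5): sum1=5, sum2=36
  after byte 2 (55): sum1=90, sum2=126
  after byte 3 (8F): sum1=233, sum2=104
Checksum = sum2·256 + sum1 = 104·256 + 233 = 26857 = 0x68E9.

68E9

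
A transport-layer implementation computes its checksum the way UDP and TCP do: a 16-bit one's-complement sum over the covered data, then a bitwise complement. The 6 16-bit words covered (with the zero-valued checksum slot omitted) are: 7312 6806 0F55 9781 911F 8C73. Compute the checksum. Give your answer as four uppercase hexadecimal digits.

One's-complement addition (fold any carry out of bit 15 back into bit 0):
  0x7312 + 0x6806 = 0x0DB18
  0xDB18 + 0x0F55 = 0x0EA6D
  0xEA6D + 0x9781 = 0x181EE → wrap carry → 0x81EF
  0x81EF + 0x911F = 0x1130E → wrap carry → 0x130F
  0x130F + 0x8C73 = 0x09F82
One's-complement sum = 0x9F82.
Checksum = ~0x9F82 & 0xFFFF = 0x607D.

607D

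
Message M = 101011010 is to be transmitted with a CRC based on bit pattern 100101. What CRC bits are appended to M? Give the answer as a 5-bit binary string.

Append 5 zeros: 10101101000000. Divide by 100101 (XOR where the leading bit is 1):
  pos 0: 101011 XOR 100101 = 001110
  pos 2: 111001 XOR 100101 = 011100
  pos 3: 111000 XOR 100101 = 011101
  pos 4: 111010 XOR 100101 = 011111
  pos 5: 111110 XOR 100101 = 011011
  pos 6: 110110 XOR 100101 = 010011
  pos 7: 100110 XOR 100101 = 000011
Remainder (last 5 bits) = 00110. This is the CRC / FCS.

00110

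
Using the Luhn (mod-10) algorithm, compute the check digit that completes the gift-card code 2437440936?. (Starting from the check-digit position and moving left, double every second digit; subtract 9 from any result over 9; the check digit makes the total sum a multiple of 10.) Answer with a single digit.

5

Partial digits right→left: 6 3 9 0 4 4 7 3 4 2
Double every second digit counting from the check-digit position (so the 1st, 3rd, 5th, ... of the partial from the right).
  doubled (with −9 where >9): 3 9 8 5 8 → sum 33
  kept as-is: 3 0 4 3 2 → sum 12
Total = 33 + 12 = 45.
Check digit = (10 − (45 mod 10)) mod 10 = 5.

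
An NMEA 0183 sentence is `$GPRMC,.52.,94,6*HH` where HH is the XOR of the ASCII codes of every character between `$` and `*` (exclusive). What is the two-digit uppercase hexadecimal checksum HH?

XOR the ASCII codes of the payload characters:
  'G' = 0x47 → acc = 0x47
  'P' = 0x50 → acc = 0x17
  'R' = 0x52 → acc = 0x45
  'M' = 0x4D → acc = 0x08
  'C' = 0x43 → acc = 0x4B
  ',' = 0x2C → acc = 0x67
  '.' = 0x2E → acc = 0x49
  '5' = 0x35 → acc = 0x7C
  '2' = 0x32 → acc = 0x4E
  '.' = 0x2E → acc = 0x60
  ',' = 0x2C → acc = 0x4C
  '9' = 0x39 → acc = 0x75
  '4' = 0x34 → acc = 0x41
  ',' = 0x2C → acc = 0x6D
  '6' = 0x36 → acc = 0x5B
Checksum = 0x5B.

5B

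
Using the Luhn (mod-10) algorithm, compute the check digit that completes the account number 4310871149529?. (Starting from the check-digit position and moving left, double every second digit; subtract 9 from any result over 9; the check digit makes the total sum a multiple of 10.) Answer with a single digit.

Partial digits right→left: 9 2 5 9 4 1 1 7 8 0 1 3 4
Double every second digit counting from the check-digit position (so the 1st, 3rd, 5th, ... of the partial from the right).
  doubled (with −9 where >9): 9 1 8 2 7 2 8 → sum 37
  kept as-is: 2 9 1 7 0 3 → sum 22
Total = 37 + 22 = 59.
Check digit = (10 − (59 mod 10)) mod 10 = 1.

1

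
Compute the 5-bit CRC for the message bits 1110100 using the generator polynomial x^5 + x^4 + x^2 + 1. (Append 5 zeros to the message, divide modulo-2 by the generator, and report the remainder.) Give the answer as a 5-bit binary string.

11011

Append 5 zeros: 111010000000. Divide by 110101 (XOR where the leading bit is 1):
  pos 0: 111010 XOR 110101 = 001111
  pos 2: 111100 XOR 110101 = 001001
  pos 4: 100100 XOR 110101 = 010001
  pos 5: 100010 XOR 110101 = 010111
  pos 6: 101110 XOR 110101 = 011011
Remainder (last 5 bits) = 11011. This is the CRC / FCS.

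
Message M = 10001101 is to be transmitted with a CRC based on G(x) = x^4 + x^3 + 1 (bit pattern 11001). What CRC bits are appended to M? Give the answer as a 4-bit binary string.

Append 4 zeros: 100011010000. Divide by 11001 (XOR where the leading bit is 1):
  pos 0: 10001 XOR 11001 = 01000
  pos 1: 10001 XOR 11001 = 01000
  pos 2: 10000 XOR 11001 = 01001
  pos 3: 10011 XOR 11001 = 01010
  pos 4: 10100 XOR 11001 = 01101
  pos 5: 11010 XOR 11001 = 00011
Remainder (last 4 bits) = 1100. This is the CRC / FCS.

1100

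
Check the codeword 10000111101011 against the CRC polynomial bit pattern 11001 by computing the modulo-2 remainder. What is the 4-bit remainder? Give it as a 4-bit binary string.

0000

Modulo-2 division of 10000111101011 by 11001:
  pos 0: 10000 XOR 11001 = 01001
  pos 1: 10011 XOR 11001 = 01010
  pos 2: 10101 XOR 11001 = 01100
  pos 3: 11001 XOR 11001 = 00000
  pos 8: 10101 XOR 11001 = 01100
  pos 9: 11001 XOR 11001 = 00000
Remainder = 0000 (zero — the frame passes the CRC check).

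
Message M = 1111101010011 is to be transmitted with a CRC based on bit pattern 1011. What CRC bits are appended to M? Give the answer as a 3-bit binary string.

Append 3 zeros: 1111101010011000. Divide by 1011 (XOR where the leading bit is 1):
  pos 0: 1111 XOR 1011 = 0100
  pos 1: 1001 XOR 1011 = 0010
  pos 3: 1001 XOR 1011 = 0010
  pos 5: 1001 XOR 1011 = 0010
  pos 7: 1000 XOR 1011 = 0011
  pos 9: 1111 XOR 1011 = 0100
  pos 10: 1000 XOR 1011 = 0011
  pos 12: 1100 XOR 1011 = 0111
Remainder (last 3 bits) = 111. This is the CRC / FCS.

111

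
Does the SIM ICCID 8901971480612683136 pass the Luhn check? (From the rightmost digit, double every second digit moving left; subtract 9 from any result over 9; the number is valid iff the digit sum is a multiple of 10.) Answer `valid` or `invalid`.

valid

From the right, keep odd positions and double even positions (subtract 9 from any doubled value over 9):
  doubled (positions 2,4,...): 6 6 3 2 0 8 5 2 9 → sum 41
  kept (positions 1,3,...): 6 1 8 2 6 8 1 9 0 8 → sum 49
Total = 90.
90 mod 10 = 0, so the number is valid.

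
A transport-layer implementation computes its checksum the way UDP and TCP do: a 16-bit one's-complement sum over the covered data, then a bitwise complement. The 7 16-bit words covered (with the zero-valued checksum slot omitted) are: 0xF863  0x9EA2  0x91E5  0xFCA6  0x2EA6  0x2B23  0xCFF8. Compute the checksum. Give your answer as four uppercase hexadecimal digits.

B0AA

One's-complement addition (fold any carry out of bit 15 back into bit 0):
  0xF863 + 0x9EA2 = 0x19705 → wrap carry → 0x9706
  0x9706 + 0x91E5 = 0x128EB → wrap carry → 0x28EC
  0x28EC + 0xFCA6 = 0x12592 → wrap carry → 0x2593
  0x2593 + 0x2EA6 = 0x05439
  0x5439 + 0x2B23 = 0x07F5C
  0x7F5C + 0xCFF8 = 0x14F54 → wrap carry → 0x4F55
One's-complement sum = 0x4F55.
Checksum = ~0x4F55 & 0xFFFF = 0xB0AA.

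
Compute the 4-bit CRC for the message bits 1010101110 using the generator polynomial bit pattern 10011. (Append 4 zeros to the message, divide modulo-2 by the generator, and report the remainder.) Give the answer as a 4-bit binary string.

Append 4 zeros: 10101011100000. Divide by 10011 (XOR where the leading bit is 1):
  pos 0: 10101 XOR 10011 = 00110
  pos 2: 11001 XOR 10011 = 01010
  pos 3: 10101 XOR 10011 = 00110
  pos 5: 11010 XOR 10011 = 01001
  pos 6: 10010 XOR 10011 = 00001
Remainder (last 4 bits) = 1000. This is the CRC / FCS.

1000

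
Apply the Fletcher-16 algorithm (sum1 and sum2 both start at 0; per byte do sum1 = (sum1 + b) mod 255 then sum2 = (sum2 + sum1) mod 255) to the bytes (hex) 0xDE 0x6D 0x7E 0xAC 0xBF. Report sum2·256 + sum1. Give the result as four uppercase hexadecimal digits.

A437

Running sums (mod 255):
  after byte 0 (0xDE): sum1=222, sum2=222
  after byte 1 (0x6D): sum1=76, sum2=43
  after byte 2 (0x7E): sum1=202, sum2=245
  after byte 3 (0xAC): sum1=119, sum2=109
  after byte 4 (0xBF): sum1=55, sum2=164
Checksum = sum2·256 + sum1 = 164·256 + 55 = 42039 = 0xA437.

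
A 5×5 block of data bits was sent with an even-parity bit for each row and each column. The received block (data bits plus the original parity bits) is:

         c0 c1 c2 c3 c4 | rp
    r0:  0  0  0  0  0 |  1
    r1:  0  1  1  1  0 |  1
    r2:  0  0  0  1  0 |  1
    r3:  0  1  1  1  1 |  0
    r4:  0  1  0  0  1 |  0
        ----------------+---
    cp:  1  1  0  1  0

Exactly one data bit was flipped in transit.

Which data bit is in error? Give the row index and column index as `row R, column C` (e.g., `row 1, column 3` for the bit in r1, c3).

row 0, column 0

Recompute each row's even parity and compare to rp:
  r0: data parity 0, sent rp 1 → mismatch
  r1: data parity 1, sent rp 1 → ok
  r2: data parity 1, sent rp 1 → ok
  r3: data parity 0, sent rp 0 → ok
  r4: data parity 0, sent rp 0 → ok
Recompute each column's even parity and compare to cp:
  c0: data parity 0, sent cp 1 → mismatch
  c1: data parity 1, sent cp 1 → ok
  c2: data parity 0, sent cp 0 → ok
  c3: data parity 1, sent cp 1 → ok
  c4: data parity 0, sent cp 0 → ok
Exactly one row (r0) and one column (c0) fail → the flipped bit is at their intersection.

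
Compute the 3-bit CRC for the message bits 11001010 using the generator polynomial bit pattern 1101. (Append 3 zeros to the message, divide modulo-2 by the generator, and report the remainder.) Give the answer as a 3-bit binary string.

Append 3 zeros: 11001010000. Divide by 1101 (XOR where the leading bit is 1):
  pos 0: 1100 XOR 1101 = 0001
  pos 3: 1101 XOR 1101 = 0000
Remainder (last 3 bits) = 000. This is the CRC / FCS.

000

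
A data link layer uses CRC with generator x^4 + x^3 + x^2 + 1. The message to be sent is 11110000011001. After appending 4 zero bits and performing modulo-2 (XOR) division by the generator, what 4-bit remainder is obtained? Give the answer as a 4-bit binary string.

Append 4 zeros: 111100000110010000. Divide by 11101 (XOR where the leading bit is 1):
  pos 0: 11110 XOR 11101 = 00011
  pos 3: 11000 XOR 11101 = 00101
  pos 5: 10101 XOR 11101 = 01000
  pos 6: 10001 XOR 11101 = 01100
  pos 7: 11000 XOR 11101 = 00101
  pos 9: 10101 XOR 11101 = 01000
  pos 10: 10000 XOR 11101 = 01101
  pos 11: 11010 XOR 11101 = 00111
  pos 13: 11100 XOR 11101 = 00001
Remainder (last 4 bits) = 0001. This is the CRC / FCS.

0001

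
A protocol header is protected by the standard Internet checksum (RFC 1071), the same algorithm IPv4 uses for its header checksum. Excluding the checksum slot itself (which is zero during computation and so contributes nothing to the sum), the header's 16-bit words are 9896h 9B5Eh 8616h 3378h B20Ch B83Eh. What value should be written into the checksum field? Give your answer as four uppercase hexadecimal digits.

A830

One's-complement addition (fold any carry out of bit 15 back into bit 0):
  0x9896 + 0x9B5E = 0x133F4 → wrap carry → 0x33F5
  0x33F5 + 0x8616 = 0x0BA0B
  0xBA0B + 0x3378 = 0x0ED83
  0xED83 + 0xB20C = 0x19F8F → wrap carry → 0x9F90
  0x9F90 + 0xB83E = 0x157CE → wrap carry → 0x57CF
One's-complement sum = 0x57CF.
Checksum = ~0x57CF & 0xFFFF = 0xA830.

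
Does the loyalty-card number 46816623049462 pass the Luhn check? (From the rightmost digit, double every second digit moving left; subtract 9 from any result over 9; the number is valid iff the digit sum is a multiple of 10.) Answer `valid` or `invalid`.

From the right, keep odd positions and double even positions (subtract 9 from any doubled value over 9):
  doubled (positions 2,4,...): 3 9 0 4 3 7 8 → sum 34
  kept (positions 1,3,...): 2 4 4 3 6 1 6 → sum 26
Total = 60.
60 mod 10 = 0, so the number is valid.

valid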